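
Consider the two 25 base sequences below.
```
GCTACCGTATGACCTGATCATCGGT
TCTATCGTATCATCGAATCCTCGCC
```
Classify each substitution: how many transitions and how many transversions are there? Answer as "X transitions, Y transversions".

4 transitions, 5 transversions

Mismatches (1-based):
site 1: G→T (purine→pyrimidine, transversion)
site 5: C→T (pyrimidine→pyrimidine, transition)
site 11: G→C (purine→pyrimidine, transversion)
site 13: C→T (pyrimidine→pyrimidine, transition)
site 15: T→G (pyrimidine→purine, transversion)
site 16: G→A (purine→purine, transition)
site 20: A→C (purine→pyrimidine, transversion)
site 24: G→C (purine→pyrimidine, transversion)
site 25: T→C (pyrimidine→pyrimidine, transition)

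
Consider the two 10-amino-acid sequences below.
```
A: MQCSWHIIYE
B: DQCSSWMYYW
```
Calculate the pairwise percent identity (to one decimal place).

6 positions differ (1, 5, 6, 7, 8, 10), so 4 of 10 match: 4/10 = 40%.

40.0%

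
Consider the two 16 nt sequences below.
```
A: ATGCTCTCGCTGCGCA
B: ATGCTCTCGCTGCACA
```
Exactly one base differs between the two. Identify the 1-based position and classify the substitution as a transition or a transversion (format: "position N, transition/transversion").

The sequences differ only at position 14: G→A (purine→purine), a transition.

position 14, transition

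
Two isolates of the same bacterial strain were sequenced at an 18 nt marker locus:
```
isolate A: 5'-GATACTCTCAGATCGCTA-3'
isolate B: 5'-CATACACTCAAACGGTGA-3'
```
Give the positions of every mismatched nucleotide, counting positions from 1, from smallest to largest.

1, 6, 11, 13, 14, 16, 17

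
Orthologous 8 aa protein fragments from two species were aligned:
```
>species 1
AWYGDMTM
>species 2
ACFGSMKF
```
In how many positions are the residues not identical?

Mismatches (1-based): position 2: W→C; position 3: Y→F; position 5: D→S; position 7: T→K; position 8: M→F.

5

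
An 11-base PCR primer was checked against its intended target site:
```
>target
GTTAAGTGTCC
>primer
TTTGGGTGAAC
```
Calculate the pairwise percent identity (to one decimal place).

54.5%

5 positions differ (1, 4, 5, 9, 10), so 6 of 11 match: 6/11 = 54.55%.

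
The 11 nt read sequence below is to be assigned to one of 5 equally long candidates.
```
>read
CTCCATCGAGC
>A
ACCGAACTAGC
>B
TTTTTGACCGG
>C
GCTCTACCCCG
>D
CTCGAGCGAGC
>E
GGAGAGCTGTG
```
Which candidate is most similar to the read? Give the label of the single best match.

Hamming distances to read — A: 5; B: 9; C: 9; D: 2; E: 9.
Smallest is D with 2 mismatches.

D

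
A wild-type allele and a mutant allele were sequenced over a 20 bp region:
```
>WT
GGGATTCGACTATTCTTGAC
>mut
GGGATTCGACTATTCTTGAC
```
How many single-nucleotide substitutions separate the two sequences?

No positions differ; the sequences are identical.

0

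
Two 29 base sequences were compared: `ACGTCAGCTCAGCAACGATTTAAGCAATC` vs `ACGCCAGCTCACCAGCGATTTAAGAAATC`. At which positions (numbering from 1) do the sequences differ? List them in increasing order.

4, 12, 15, 25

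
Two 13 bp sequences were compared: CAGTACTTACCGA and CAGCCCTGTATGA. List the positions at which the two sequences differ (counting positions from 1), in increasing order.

4, 5, 8, 9, 10, 11

Scanning 1-based: 4: T/C; 5: A/C; 8: T/G; 9: A/T; 10: C/A; 11: C/T.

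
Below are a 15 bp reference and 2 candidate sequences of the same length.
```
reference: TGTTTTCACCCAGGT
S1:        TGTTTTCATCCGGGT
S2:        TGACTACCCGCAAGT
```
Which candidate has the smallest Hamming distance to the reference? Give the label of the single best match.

S1

S1 differs at 2 sites; S2 differs at 6 sites. The closest is S1.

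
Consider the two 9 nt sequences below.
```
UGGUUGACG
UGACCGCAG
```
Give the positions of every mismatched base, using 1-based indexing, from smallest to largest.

3, 4, 5, 7, 8

Scanning 1-based: 3: G/A; 4: U/C; 5: U/C; 7: A/C; 8: C/A.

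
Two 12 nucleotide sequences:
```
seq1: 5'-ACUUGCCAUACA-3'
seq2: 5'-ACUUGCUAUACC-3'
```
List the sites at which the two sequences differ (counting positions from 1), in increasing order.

Differences at site 7 (C→U), site 12 (A→C).

7, 12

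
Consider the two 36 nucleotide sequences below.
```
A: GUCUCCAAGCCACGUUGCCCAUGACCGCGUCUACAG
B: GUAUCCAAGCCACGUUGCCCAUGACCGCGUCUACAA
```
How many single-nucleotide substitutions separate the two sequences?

Mismatches (1-based): base 3: C→A; base 36: G→A.

2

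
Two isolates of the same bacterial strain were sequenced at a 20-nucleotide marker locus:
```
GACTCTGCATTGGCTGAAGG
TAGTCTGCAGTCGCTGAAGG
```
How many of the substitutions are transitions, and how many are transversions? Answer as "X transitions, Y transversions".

0 transitions, 4 transversions

Transitions (purine↔purine or pyrimidine↔pyrimidine): none.
Transversions (purine↔pyrimidine): 1 G→T, 3 C→G, 10 T→G, 12 G→C.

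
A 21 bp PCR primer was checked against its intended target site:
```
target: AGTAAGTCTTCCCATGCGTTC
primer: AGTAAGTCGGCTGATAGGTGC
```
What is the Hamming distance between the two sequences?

7

Comparing position by position, 7 positions differ: 9 (T/G), 10 (T/G), 12 (C/T), 13 (C/G), 16 (G/A), 17 (C/G), 20 (T/G).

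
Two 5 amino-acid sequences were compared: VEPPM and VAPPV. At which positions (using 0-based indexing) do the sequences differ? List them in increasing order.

1, 4

Scanning 0-based: 1: E/A; 4: M/V.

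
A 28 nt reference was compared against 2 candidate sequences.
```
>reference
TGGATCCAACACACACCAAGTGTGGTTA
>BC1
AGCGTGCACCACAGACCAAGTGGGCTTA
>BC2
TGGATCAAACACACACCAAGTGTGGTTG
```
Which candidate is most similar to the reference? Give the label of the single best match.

BC2

BC1 differs at 8 sites; BC2 differs at 2 sites. The closest is BC2.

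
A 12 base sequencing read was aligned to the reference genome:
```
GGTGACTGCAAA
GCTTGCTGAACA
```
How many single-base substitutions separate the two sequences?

5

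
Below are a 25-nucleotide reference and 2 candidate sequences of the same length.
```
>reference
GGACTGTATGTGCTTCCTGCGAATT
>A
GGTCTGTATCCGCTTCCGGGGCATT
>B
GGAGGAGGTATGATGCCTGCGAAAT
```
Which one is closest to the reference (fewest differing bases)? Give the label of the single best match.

A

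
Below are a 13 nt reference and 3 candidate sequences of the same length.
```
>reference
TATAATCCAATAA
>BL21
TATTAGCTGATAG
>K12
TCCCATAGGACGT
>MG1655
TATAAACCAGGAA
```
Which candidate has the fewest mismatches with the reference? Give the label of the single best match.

MG1655

Hamming distances to reference — BL21: 5; K12: 9; MG1655: 3.
Smallest is MG1655 with 3 mismatches.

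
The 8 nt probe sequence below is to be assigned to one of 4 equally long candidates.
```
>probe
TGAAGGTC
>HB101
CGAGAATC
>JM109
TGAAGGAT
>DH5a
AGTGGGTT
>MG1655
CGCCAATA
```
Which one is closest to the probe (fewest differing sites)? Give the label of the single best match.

Hamming distances to probe — HB101: 4; JM109: 2; DH5a: 4; MG1655: 6.
Smallest is JM109 with 2 mismatches.

JM109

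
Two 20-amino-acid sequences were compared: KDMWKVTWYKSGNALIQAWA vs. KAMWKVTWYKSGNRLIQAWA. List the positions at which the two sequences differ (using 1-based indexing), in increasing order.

Scanning 1-based: 2: D/A; 14: A/R.

2, 14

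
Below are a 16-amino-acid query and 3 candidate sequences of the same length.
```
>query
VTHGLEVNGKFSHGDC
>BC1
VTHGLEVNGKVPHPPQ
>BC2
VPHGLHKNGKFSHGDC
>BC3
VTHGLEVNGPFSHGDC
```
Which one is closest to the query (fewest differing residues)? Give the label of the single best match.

BC3

BC1 differs at 5 residues; BC2 differs at 3 residues; BC3 differs at 1 residue. The closest is BC3.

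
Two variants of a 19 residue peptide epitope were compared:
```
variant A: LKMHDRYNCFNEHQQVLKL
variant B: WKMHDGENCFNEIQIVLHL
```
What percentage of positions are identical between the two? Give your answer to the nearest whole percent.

68%

6 positions differ (1, 6, 7, 13, 15, 18), so 13 of 19 match: 13/19 = 68.42%.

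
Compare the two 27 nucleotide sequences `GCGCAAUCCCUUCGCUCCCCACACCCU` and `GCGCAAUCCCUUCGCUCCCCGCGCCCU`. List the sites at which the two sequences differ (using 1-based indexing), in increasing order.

21, 23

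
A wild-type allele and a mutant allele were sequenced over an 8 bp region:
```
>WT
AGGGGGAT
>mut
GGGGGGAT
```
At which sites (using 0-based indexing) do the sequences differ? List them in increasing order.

0

Scanning 0-based: 0: A/G.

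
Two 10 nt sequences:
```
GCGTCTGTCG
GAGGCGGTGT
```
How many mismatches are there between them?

Comparing position by position, 5 positions differ: 2 (C/A), 4 (T/G), 6 (T/G), 9 (C/G), 10 (G/T).

5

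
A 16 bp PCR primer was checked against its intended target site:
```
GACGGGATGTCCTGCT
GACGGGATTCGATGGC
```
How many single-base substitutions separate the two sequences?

The sequences differ at bases 9, 10, 11, 12, 15, 16 (1-based) — 6 in total.

6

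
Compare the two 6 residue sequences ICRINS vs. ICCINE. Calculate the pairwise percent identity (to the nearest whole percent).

Mismatches at positions 3, 6 (1-based): 2 of 6.
Identical positions: 4/6 = 66.67% → 67%.

67%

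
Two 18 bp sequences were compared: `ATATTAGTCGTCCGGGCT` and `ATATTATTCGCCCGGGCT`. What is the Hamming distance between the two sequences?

2

Mismatches (1-based): site 7: G→T; site 11: T→C.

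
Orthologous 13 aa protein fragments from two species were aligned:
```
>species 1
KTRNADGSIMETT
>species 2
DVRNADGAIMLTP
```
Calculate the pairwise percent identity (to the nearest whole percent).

62%

Mismatches at positions 1, 2, 8, 11, 13 (1-based): 5 of 13.
Identical positions: 8/13 = 61.54% → 62%.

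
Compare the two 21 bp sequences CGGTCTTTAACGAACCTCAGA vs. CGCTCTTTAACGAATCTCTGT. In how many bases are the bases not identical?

4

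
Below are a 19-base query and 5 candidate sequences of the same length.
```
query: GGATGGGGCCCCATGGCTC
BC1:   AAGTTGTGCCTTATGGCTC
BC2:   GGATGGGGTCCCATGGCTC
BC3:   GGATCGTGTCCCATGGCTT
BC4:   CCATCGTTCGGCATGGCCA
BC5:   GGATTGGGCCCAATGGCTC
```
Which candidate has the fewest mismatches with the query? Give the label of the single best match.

BC2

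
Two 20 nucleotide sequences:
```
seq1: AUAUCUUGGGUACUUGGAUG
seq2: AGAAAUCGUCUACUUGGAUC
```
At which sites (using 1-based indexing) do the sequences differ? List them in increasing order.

Scanning 1-based: 2: U/G; 4: U/A; 5: C/A; 7: U/C; 9: G/U; 10: G/C; 20: G/C.

2, 4, 5, 7, 9, 10, 20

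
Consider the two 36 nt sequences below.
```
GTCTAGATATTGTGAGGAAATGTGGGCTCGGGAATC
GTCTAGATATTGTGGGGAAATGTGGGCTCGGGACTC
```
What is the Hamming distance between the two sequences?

The sequences differ at positions 15, 34 (1-based) — 2 in total.

2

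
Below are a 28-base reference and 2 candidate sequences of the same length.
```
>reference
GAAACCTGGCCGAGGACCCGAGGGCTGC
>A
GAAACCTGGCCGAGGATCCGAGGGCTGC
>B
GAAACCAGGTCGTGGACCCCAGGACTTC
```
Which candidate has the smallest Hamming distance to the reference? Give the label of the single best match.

A

Hamming distances to reference — A: 1; B: 6.
Smallest is A with 1 mismatch.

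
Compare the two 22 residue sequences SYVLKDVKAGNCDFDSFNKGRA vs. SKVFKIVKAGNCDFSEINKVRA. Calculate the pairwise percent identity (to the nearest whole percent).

68%

Mismatches at positions 2, 4, 6, 15, 16, 17, 20 (1-based): 7 of 22.
Identical positions: 15/22 = 68.18% → 68%.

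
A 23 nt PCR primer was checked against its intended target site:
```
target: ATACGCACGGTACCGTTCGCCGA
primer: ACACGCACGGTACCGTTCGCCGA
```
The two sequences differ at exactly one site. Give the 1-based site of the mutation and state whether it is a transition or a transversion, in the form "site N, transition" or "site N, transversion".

site 2, transition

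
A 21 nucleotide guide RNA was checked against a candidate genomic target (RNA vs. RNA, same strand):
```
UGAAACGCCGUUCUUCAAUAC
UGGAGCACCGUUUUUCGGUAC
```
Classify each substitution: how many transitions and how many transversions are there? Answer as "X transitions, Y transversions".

6 transitions, 0 transversions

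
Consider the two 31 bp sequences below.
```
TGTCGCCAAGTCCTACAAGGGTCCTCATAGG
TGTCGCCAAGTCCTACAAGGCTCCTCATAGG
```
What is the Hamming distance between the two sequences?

1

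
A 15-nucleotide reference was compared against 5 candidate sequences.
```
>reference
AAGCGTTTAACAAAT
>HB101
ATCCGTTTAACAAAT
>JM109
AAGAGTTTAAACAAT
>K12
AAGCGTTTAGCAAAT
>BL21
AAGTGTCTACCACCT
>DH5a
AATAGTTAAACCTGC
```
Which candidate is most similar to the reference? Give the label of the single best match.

HB101 differs at 2 sites; JM109 differs at 3 sites; K12 differs at 1 site; BL21 differs at 5 sites; DH5a differs at 7 sites. The closest is K12.

K12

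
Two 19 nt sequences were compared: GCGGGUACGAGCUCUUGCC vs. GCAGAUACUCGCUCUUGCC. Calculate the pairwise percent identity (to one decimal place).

78.9%

Mismatches at positions 3, 5, 9, 10 (1-based): 4 of 19.
Identical positions: 15/19 = 78.95% → 78.9%.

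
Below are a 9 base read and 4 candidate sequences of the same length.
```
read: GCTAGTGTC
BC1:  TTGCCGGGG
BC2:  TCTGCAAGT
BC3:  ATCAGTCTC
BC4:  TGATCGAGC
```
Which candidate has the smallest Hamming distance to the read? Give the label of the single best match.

Hamming distances to read — BC1: 8; BC2: 7; BC3: 4; BC4: 8.
Smallest is BC3 with 4 mismatches.

BC3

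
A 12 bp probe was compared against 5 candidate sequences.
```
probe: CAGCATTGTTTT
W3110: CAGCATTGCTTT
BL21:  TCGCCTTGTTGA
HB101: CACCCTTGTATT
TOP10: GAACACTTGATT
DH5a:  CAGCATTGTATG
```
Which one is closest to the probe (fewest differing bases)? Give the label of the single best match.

W3110 differs at 1 base; BL21 differs at 5 bases; HB101 differs at 3 bases; TOP10 differs at 6 bases; DH5a differs at 2 bases. The closest is W3110.

W3110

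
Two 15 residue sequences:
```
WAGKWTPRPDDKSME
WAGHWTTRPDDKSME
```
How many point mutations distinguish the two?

2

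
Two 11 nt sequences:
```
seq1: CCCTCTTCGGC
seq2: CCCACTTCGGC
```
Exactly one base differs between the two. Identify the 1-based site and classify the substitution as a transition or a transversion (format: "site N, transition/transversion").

site 4, transversion

Site 4 changes T→A. T is a pyrimidine and A is a purine, so this is a transversion.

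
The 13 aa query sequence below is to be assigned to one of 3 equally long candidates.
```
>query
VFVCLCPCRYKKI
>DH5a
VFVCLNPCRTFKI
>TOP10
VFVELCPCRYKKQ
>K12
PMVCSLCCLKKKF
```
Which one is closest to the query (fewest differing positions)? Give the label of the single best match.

DH5a differs at 3 positions; TOP10 differs at 2 positions; K12 differs at 8 positions. The closest is TOP10.

TOP10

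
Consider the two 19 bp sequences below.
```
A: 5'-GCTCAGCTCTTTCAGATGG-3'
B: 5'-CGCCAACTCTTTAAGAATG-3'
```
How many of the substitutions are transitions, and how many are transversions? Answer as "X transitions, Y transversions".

Transitions (purine↔purine or pyrimidine↔pyrimidine): 3 T→C, 6 G→A.
Transversions (purine↔pyrimidine): 1 G→C, 2 C→G, 13 C→A, 17 T→A, 18 G→T.

2 transitions, 5 transversions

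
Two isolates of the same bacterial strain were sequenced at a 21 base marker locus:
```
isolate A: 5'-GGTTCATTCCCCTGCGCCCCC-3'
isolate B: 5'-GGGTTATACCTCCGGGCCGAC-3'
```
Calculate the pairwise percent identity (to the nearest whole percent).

62%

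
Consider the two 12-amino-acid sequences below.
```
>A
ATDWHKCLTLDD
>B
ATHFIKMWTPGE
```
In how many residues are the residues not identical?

Comparing position by position, 8 residues differ: 3 (D/H), 4 (W/F), 5 (H/I), 7 (C/M), 8 (L/W), 10 (L/P), 11 (D/G), 12 (D/E).

8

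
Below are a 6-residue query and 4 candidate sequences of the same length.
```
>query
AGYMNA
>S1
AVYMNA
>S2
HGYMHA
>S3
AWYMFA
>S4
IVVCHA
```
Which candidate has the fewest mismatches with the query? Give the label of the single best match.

S1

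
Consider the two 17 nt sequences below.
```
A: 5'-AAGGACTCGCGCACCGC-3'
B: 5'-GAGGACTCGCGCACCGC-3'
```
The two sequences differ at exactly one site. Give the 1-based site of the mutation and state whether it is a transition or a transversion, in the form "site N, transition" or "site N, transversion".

Site 1 changes A→G. A is a purine and G is a purine, so this is a transition.

site 1, transition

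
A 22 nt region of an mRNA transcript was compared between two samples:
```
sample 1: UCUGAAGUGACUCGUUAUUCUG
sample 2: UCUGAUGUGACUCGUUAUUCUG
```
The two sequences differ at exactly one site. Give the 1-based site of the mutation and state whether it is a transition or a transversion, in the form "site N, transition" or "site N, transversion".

The sequences differ only at site 6: A→U (purine→pyrimidine), a transversion.

site 6, transversion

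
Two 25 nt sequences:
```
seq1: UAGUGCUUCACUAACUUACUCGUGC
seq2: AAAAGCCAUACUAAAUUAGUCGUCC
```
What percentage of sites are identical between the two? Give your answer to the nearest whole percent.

Mismatches at positions 1, 3, 4, 7, 8, 9, 15, 19, 24 (1-based): 9 of 25.
Identical positions: 16/25 = 64% → 64%.

64%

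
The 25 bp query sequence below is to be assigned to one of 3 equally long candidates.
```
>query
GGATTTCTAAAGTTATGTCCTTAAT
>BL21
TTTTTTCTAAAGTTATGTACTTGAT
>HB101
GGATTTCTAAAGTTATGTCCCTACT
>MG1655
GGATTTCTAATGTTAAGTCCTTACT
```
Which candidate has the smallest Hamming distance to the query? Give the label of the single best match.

Hamming distances to query — BL21: 5; HB101: 2; MG1655: 3.
Smallest is HB101 with 2 mismatches.

HB101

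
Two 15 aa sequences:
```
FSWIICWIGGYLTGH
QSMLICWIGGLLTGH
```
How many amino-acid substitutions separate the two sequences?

The sequences differ at positions 1, 3, 4, 11 (1-based) — 4 in total.

4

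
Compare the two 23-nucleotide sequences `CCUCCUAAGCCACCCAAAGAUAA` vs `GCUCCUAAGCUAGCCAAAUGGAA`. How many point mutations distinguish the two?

6

The sequences differ at positions 1, 11, 13, 19, 20, 21 (1-based) — 6 in total.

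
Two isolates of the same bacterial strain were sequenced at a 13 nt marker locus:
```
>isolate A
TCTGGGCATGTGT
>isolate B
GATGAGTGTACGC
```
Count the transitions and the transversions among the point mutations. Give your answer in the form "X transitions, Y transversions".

Mismatches (1-based):
position 1: T→G (pyrimidine→purine, transversion)
position 2: C→A (pyrimidine→purine, transversion)
position 5: G→A (purine→purine, transition)
position 7: C→T (pyrimidine→pyrimidine, transition)
position 8: A→G (purine→purine, transition)
position 10: G→A (purine→purine, transition)
position 11: T→C (pyrimidine→pyrimidine, transition)
position 13: T→C (pyrimidine→pyrimidine, transition)

6 transitions, 2 transversions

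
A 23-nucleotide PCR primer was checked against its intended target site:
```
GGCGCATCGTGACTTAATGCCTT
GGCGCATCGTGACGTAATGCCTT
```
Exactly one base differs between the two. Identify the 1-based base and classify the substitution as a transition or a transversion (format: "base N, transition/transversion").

The sequences differ only at base 14: T→G (pyrimidine→purine), a transversion.

base 14, transversion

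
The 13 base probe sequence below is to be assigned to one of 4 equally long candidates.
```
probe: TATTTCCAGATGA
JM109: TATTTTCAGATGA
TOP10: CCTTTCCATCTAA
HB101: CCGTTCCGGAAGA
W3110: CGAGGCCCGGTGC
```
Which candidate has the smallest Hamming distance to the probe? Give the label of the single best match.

JM109

Hamming distances to probe — JM109: 1; TOP10: 5; HB101: 5; W3110: 8.
Smallest is JM109 with 1 mismatch.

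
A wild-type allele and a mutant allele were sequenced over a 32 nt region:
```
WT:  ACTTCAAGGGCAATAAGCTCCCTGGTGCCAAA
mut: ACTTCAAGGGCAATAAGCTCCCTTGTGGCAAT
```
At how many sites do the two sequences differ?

3

Mismatches (1-based): site 24: G→T; site 28: C→G; site 32: A→T.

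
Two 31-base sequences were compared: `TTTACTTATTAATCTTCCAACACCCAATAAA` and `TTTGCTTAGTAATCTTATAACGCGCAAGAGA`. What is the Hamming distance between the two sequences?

Comparing position by position, 8 positions differ: 4 (A/G), 9 (T/G), 17 (C/A), 18 (C/T), 22 (A/G), 24 (C/G), 28 (T/G), 30 (A/G).

8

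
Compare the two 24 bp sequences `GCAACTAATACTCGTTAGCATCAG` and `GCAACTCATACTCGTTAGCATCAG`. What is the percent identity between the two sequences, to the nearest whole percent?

1 position differs (7), so 23 of 24 match: 23/24 = 95.83%.

96%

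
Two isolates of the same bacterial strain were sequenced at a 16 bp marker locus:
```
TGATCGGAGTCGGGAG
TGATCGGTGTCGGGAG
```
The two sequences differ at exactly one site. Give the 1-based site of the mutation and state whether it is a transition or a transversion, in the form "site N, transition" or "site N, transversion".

Site 8 changes A→T. A is a purine and T is a pyrimidine, so this is a transversion.

site 8, transversion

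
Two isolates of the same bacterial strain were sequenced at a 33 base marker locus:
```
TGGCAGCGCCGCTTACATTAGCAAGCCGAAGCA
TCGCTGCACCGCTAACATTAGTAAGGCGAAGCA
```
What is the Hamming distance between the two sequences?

6

Mismatches (1-based): base 2: G→C; base 5: A→T; base 8: G→A; base 14: T→A; base 22: C→T; base 26: C→G.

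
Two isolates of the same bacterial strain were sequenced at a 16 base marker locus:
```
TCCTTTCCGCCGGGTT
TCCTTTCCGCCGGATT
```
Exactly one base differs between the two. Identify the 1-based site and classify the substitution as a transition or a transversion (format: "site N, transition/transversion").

Site 14 changes G→A. G is a purine and A is a purine, so this is a transition.

site 14, transition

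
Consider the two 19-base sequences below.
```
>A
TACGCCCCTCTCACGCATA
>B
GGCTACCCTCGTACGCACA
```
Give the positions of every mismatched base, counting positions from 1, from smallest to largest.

1, 2, 4, 5, 11, 12, 18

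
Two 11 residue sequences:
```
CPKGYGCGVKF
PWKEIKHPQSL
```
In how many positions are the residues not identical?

The sequences differ at positions 1, 2, 4, 5, 6, 7, 8, 9, 10, 11 (1-based) — 10 in total.

10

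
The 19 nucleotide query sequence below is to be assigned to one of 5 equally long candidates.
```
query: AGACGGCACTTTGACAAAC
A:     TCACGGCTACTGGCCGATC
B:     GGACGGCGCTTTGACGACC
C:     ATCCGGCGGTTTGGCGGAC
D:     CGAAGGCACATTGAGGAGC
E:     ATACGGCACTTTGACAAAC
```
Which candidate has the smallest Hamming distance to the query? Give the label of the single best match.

E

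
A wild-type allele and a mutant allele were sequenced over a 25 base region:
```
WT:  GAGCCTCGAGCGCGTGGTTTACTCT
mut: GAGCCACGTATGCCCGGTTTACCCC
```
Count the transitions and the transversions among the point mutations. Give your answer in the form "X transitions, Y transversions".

Mismatches (1-based):
position 6: T→A (pyrimidine→purine, transversion)
position 9: A→T (purine→pyrimidine, transversion)
position 10: G→A (purine→purine, transition)
position 11: C→T (pyrimidine→pyrimidine, transition)
position 14: G→C (purine→pyrimidine, transversion)
position 15: T→C (pyrimidine→pyrimidine, transition)
position 23: T→C (pyrimidine→pyrimidine, transition)
position 25: T→C (pyrimidine→pyrimidine, transition)

5 transitions, 3 transversions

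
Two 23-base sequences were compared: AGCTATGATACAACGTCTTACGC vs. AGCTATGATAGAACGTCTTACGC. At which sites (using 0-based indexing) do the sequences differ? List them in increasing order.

Differences at site 10 (C→G).

10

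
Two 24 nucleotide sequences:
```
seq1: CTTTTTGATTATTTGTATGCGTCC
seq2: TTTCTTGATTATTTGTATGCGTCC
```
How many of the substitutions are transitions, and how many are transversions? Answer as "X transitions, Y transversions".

2 transitions, 0 transversions

Transitions (purine↔purine or pyrimidine↔pyrimidine): 1 C→T, 4 T→C.
Transversions (purine↔pyrimidine): none.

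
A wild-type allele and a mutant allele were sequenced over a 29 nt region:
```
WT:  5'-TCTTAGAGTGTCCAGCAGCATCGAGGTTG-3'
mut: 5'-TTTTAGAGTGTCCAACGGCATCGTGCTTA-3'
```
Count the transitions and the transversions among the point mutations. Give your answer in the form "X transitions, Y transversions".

4 transitions, 2 transversions

Transitions (purine↔purine or pyrimidine↔pyrimidine): 2 C→T, 15 G→A, 17 A→G, 29 G→A.
Transversions (purine↔pyrimidine): 24 A→T, 26 G→C.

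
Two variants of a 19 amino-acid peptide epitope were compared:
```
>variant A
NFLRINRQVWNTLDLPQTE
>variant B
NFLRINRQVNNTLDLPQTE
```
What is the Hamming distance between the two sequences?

Comparing position by position, 1 residue differs: 10 (W/N).

1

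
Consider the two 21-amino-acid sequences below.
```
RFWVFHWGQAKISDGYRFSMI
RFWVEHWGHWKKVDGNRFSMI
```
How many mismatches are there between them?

Comparing position by position, 6 positions differ: 5 (F/E), 9 (Q/H), 10 (A/W), 12 (I/K), 13 (S/V), 16 (Y/N).

6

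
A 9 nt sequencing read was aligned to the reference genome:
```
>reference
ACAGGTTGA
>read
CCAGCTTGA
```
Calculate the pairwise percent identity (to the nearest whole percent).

78%

2 positions differ (1, 5), so 7 of 9 match: 7/9 = 77.78%.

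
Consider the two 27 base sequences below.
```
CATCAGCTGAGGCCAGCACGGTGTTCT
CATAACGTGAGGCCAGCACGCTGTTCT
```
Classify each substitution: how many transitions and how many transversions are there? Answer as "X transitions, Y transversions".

0 transitions, 4 transversions

Mismatches (1-based):
position 4: C→A (pyrimidine→purine, transversion)
position 6: G→C (purine→pyrimidine, transversion)
position 7: C→G (pyrimidine→purine, transversion)
position 21: G→C (purine→pyrimidine, transversion)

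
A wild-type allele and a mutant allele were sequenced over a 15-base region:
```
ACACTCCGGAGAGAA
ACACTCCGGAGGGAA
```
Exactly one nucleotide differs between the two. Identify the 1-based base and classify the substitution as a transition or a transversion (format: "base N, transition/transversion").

The sequences differ only at base 12: A→G (purine→purine), a transition.

base 12, transition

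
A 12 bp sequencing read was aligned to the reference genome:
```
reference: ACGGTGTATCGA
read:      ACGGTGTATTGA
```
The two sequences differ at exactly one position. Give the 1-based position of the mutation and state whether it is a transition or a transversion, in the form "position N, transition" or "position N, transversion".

position 10, transition

The sequences differ only at position 10: C→T (pyrimidine→pyrimidine), a transition.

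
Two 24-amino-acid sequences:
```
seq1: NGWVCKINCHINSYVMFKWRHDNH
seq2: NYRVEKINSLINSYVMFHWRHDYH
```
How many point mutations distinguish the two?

7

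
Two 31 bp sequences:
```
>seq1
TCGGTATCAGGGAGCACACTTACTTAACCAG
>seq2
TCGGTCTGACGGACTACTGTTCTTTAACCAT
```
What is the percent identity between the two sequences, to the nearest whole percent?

Mismatches at positions 6, 8, 10, 14, 15, 18, 19, 22, 23, 31 (1-based): 10 of 31.
Identical positions: 21/31 = 67.74% → 68%.

68%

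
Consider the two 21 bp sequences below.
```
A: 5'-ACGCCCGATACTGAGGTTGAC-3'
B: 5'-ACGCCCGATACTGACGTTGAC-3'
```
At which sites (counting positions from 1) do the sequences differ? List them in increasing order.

Differences at site 15 (G→C).

15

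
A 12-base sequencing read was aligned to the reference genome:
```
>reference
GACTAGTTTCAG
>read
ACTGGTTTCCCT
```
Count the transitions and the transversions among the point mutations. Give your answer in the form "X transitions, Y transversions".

4 transitions, 5 transversions

Transitions (purine↔purine or pyrimidine↔pyrimidine): 1 G→A, 3 C→T, 5 A→G, 9 T→C.
Transversions (purine↔pyrimidine): 2 A→C, 4 T→G, 6 G→T, 11 A→C, 12 G→T.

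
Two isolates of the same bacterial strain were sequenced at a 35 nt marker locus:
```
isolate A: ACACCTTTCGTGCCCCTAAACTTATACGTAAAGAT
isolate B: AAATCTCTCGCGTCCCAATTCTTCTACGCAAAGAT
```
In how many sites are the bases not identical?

10

Comparing position by position, 10 sites differ: 2 (C/A), 4 (C/T), 7 (T/C), 11 (T/C), 13 (C/T), 17 (T/A), 19 (A/T), 20 (A/T), 24 (A/C), 29 (T/C).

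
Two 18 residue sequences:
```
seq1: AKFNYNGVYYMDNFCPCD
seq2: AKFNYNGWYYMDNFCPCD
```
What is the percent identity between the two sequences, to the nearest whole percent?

94%

Mismatch at position 8 (1-based): 1 of 18.
Identical positions: 17/18 = 94.44% → 94%.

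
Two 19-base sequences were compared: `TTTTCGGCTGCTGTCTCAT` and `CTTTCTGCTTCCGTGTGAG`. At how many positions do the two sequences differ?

7

Comparing position by position, 7 positions differ: 1 (T/C), 6 (G/T), 10 (G/T), 12 (T/C), 15 (C/G), 17 (C/G), 19 (T/G).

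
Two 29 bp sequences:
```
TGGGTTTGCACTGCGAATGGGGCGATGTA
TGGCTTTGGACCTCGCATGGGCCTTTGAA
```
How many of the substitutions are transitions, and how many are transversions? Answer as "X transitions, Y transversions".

1 transition, 8 transversions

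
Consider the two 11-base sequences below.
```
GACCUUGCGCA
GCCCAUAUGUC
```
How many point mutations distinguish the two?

6

Comparing position by position, 6 sites differ: 2 (A/C), 5 (U/A), 7 (G/A), 8 (C/U), 10 (C/U), 11 (A/C).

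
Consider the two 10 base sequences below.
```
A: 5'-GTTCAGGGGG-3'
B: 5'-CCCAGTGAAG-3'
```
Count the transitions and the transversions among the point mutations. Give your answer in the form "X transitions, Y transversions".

5 transitions, 3 transversions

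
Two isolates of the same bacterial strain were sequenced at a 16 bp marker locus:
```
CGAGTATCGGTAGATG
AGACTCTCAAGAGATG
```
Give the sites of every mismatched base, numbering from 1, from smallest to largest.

Differences at site 1 (C→A), site 4 (G→C), site 6 (A→C), site 9 (G→A), site 10 (G→A), site 11 (T→G).

1, 4, 6, 9, 10, 11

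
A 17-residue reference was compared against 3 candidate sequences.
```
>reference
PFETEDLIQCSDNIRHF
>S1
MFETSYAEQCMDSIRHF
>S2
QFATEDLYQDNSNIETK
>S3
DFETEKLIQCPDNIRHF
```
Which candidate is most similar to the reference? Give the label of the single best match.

S3

S1 differs at 7 positions; S2 differs at 9 positions; S3 differs at 3 positions. The closest is S3.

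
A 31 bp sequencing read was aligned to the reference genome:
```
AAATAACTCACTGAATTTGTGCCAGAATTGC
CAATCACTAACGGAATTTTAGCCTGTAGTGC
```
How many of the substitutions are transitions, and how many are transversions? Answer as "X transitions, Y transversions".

0 transitions, 9 transversions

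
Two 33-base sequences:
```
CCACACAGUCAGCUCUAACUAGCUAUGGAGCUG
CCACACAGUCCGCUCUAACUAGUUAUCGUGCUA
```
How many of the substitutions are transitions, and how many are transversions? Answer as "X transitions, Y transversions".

Mismatches (1-based):
site 11: A→C (purine→pyrimidine, transversion)
site 23: C→U (pyrimidine→pyrimidine, transition)
site 27: G→C (purine→pyrimidine, transversion)
site 29: A→U (purine→pyrimidine, transversion)
site 33: G→A (purine→purine, transition)

2 transitions, 3 transversions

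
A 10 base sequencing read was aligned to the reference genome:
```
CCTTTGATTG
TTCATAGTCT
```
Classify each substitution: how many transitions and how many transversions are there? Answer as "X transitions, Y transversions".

Transitions (purine↔purine or pyrimidine↔pyrimidine): 1 C→T, 2 C→T, 3 T→C, 6 G→A, 7 A→G, 9 T→C.
Transversions (purine↔pyrimidine): 4 T→A, 10 G→T.

6 transitions, 2 transversions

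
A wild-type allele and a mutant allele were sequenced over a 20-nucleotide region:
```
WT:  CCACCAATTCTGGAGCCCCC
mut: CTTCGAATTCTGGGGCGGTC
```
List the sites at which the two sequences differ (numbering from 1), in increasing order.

2, 3, 5, 14, 17, 18, 19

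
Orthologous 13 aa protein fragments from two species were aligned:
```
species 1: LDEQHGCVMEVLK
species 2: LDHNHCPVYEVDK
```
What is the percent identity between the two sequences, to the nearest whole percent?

54%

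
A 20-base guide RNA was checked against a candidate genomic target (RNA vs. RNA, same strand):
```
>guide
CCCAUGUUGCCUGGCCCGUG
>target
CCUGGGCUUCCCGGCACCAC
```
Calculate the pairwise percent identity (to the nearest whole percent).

50%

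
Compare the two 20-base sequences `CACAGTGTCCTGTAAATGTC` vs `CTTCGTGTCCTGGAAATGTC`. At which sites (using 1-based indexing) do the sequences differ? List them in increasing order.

2, 3, 4, 13

Differences at site 2 (A→T), site 3 (C→T), site 4 (A→C), site 13 (T→G).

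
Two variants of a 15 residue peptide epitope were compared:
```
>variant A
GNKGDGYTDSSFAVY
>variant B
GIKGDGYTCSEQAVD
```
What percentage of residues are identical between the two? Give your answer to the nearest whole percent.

67%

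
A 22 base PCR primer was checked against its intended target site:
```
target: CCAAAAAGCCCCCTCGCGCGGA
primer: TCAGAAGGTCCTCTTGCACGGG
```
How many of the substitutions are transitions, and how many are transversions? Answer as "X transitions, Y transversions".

8 transitions, 0 transversions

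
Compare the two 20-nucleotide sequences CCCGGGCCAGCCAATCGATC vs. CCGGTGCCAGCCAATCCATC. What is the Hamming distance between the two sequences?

Mismatches (1-based): position 3: C→G; position 5: G→T; position 17: G→C.

3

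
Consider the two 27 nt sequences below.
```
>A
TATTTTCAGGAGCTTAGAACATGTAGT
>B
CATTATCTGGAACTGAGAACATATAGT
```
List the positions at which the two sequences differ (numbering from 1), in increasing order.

1, 5, 8, 12, 15, 23

Differences at position 1 (T→C), position 5 (T→A), position 8 (A→T), position 12 (G→A), position 15 (T→G), position 23 (G→A).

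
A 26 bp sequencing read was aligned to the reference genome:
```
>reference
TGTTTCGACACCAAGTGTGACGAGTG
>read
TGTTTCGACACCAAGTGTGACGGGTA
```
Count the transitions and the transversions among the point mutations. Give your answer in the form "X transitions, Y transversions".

2 transitions, 0 transversions

Mismatches (1-based):
site 23: A→G (purine→purine, transition)
site 26: G→A (purine→purine, transition)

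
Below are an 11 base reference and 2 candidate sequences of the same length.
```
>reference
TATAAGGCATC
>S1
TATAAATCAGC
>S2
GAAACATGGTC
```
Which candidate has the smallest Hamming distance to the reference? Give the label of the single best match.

S1

S1 differs at 3 bases; S2 differs at 7 bases. The closest is S1.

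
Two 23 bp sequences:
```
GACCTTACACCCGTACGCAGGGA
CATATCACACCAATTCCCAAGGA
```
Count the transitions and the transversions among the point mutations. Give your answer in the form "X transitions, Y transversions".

4 transitions, 5 transversions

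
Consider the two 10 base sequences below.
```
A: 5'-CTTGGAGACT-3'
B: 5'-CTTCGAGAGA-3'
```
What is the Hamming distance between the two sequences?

3

The sequences differ at sites 4, 9, 10 (1-based) — 3 in total.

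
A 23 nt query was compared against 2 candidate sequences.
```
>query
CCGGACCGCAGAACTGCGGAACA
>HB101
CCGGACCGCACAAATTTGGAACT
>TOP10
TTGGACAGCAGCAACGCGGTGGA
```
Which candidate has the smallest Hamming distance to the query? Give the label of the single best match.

HB101 differs at 5 positions; TOP10 differs at 9 positions. The closest is HB101.

HB101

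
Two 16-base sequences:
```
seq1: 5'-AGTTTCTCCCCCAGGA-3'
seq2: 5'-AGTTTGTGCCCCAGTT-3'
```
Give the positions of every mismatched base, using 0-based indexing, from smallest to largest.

Differences at position 5 (C→G), position 7 (C→G), position 14 (G→T), position 15 (A→T).

5, 7, 14, 15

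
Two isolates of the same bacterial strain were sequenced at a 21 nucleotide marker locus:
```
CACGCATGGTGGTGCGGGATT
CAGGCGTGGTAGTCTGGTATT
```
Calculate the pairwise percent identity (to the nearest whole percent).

6 positions differ (3, 6, 11, 14, 15, 18), so 15 of 21 match: 15/21 = 71.43%.

71%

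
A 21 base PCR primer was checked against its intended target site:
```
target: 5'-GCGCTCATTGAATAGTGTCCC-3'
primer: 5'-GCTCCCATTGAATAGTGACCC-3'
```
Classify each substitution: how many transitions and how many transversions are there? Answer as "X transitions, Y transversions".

Transitions (purine↔purine or pyrimidine↔pyrimidine): 5 T→C.
Transversions (purine↔pyrimidine): 3 G→T, 18 T→A.

1 transition, 2 transversions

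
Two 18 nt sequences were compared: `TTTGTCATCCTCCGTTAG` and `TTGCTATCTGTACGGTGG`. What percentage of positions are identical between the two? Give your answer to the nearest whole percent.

10 positions differ (3, 4, 6, 7, 8, 9, 10, 12, 15, 17), so 8 of 18 match: 8/18 = 44.44%.

44%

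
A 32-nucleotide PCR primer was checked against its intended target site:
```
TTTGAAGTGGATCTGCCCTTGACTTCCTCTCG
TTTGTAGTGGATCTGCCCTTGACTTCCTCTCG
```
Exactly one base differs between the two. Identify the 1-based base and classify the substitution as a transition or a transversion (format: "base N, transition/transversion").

base 5, transversion

Base 5 changes A→T. A is a purine and T is a pyrimidine, so this is a transversion.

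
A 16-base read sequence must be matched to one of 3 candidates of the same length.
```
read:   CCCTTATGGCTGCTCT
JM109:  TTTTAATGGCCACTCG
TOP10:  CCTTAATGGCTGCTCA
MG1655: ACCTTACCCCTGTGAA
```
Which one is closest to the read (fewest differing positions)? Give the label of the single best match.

Hamming distances to read — JM109: 7; TOP10: 3; MG1655: 8.
Smallest is TOP10 with 3 mismatches.

TOP10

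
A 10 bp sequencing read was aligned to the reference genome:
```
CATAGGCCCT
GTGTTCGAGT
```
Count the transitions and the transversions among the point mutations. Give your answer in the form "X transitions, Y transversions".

Transitions (purine↔purine or pyrimidine↔pyrimidine): none.
Transversions (purine↔pyrimidine): 1 C→G, 2 A→T, 3 T→G, 4 A→T, 5 G→T, 6 G→C, 7 C→G, 8 C→A, 9 C→G.

0 transitions, 9 transversions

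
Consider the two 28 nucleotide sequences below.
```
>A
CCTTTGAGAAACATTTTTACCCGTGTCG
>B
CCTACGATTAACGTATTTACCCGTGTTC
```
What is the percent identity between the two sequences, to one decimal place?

71.4%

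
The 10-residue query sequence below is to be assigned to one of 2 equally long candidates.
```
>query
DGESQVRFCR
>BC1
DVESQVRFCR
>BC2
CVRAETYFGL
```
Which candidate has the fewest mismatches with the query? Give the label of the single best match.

BC1

BC1 differs at 1 residue; BC2 differs at 9 residues. The closest is BC1.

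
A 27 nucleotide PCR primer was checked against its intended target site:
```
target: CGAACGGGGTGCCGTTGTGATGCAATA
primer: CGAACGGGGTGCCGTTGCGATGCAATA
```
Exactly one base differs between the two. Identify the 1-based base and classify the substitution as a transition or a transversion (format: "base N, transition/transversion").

base 18, transition

The sequences differ only at base 18: T→C (pyrimidine→pyrimidine), a transition.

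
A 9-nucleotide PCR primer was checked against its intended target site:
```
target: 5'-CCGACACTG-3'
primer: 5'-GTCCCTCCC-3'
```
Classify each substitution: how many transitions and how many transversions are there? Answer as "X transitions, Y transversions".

2 transitions, 5 transversions

Transitions (purine↔purine or pyrimidine↔pyrimidine): 2 C→T, 8 T→C.
Transversions (purine↔pyrimidine): 1 C→G, 3 G→C, 4 A→C, 6 A→T, 9 G→C.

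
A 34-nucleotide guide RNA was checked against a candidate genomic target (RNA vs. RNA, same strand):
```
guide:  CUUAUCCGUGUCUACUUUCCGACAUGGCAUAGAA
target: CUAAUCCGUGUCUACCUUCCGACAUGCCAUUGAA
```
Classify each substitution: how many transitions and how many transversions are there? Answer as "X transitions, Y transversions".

1 transition, 3 transversions

Transitions (purine↔purine or pyrimidine↔pyrimidine): 16 U→C.
Transversions (purine↔pyrimidine): 3 U→A, 27 G→C, 31 A→U.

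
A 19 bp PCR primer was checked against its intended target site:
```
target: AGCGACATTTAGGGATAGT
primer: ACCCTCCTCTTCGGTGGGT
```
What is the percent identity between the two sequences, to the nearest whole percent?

47%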